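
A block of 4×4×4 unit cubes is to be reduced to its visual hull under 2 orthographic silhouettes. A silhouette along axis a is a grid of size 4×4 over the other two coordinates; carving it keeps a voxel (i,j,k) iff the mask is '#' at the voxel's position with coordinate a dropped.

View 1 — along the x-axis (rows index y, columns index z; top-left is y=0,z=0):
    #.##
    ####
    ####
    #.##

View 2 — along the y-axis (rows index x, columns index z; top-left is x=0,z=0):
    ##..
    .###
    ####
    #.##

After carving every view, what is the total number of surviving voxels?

voxel count = 42

before carving: 64 voxels (4×4×4)
[1] x-view keeps 14 columns → grid now 56
[2] y-view keeps 12 columns → grid now 42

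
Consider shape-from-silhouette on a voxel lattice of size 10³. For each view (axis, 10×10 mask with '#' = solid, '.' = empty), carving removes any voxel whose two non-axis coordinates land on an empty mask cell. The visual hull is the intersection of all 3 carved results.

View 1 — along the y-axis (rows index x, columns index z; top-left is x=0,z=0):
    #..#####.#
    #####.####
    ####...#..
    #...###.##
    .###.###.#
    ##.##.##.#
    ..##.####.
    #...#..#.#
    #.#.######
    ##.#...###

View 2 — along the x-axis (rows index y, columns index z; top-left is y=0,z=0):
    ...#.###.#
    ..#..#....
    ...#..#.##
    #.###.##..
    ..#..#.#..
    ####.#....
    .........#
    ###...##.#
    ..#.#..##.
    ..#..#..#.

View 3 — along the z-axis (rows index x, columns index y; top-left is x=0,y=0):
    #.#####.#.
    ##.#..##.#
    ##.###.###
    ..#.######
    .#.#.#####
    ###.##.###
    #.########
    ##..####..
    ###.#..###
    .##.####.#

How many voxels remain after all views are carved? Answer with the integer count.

|visual hull| = 184

start: 10×10×10 = 1000 voxels
step 1: project along y, AND mask (65/100) → |grid| = 650
step 2: project along x, AND mask (39/100) → |grid| = 254
step 3: project along z, AND mask (72/100) → |grid| = 184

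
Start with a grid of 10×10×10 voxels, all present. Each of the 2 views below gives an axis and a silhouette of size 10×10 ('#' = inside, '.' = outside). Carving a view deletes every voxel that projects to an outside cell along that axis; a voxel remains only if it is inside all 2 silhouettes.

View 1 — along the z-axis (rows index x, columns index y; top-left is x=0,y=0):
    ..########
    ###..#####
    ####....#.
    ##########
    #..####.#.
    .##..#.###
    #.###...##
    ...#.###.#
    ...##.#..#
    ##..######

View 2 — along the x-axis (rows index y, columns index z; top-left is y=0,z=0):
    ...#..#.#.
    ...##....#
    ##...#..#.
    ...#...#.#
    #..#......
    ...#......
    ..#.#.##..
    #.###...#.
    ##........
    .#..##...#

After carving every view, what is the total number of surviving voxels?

before carving: 1000 voxels (10×10×10)
V1 z: intersect with XY mask (66 set) -- 660 left
V2 x: intersect with YZ mask (31 set) -- 203 left

203 voxels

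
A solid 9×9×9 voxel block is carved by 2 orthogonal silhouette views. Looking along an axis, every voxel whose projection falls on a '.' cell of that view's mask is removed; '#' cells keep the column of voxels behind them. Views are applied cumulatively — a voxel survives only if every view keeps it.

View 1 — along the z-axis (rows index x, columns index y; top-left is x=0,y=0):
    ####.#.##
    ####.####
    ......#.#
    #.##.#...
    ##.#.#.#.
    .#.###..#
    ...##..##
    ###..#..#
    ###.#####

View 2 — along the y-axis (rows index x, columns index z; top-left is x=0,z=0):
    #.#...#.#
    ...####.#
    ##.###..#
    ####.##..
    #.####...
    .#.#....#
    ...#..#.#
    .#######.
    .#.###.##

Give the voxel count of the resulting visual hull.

start: 9×9×9 = 729 voxels
step 1: project along z, AND mask (48/81) → |grid| = 432
step 2: project along y, AND mask (45/81) → |grid| = 239

|visual hull| = 239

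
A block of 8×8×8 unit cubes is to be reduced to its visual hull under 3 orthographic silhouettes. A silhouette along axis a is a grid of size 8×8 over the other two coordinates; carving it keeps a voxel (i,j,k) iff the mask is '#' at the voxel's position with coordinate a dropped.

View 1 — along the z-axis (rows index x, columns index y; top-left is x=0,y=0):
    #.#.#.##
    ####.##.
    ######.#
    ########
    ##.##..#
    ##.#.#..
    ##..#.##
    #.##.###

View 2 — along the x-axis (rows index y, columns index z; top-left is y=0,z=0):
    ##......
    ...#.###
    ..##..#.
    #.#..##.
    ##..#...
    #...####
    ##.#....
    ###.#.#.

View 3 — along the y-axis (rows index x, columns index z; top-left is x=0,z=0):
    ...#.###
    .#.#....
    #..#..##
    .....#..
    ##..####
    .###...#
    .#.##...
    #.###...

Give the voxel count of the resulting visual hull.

voxel count = 66

full grid |V| = 512
carve view 1 (along z, XY-mask fill 46/64): 368 voxels remain
carve view 2 (along x, YZ-mask fill 29/64): 164 voxels remain
carve view 3 (along y, XZ-mask fill 28/64): 66 voxels remain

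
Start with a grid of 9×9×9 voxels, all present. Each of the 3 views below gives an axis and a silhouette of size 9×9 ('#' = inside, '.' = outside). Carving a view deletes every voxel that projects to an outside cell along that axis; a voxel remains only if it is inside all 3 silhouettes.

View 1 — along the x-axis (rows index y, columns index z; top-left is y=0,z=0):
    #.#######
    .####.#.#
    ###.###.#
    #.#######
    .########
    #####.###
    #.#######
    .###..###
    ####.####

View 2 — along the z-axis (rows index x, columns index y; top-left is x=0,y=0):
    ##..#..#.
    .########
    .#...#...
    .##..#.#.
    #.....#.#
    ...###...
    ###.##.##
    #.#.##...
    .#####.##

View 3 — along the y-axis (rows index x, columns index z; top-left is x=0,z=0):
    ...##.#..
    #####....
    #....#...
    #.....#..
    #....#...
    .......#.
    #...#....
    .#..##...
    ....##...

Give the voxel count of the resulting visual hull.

initial block: 9^3 = 729
after view 1 [x-axis, 67 of 81 cells solid] → remaining = 603
after view 2 [z-axis, 42 of 81 cells solid] → remaining = 309
after view 3 [y-axis, 22 of 81 cells solid] → remaining = 87

remaining voxels: 87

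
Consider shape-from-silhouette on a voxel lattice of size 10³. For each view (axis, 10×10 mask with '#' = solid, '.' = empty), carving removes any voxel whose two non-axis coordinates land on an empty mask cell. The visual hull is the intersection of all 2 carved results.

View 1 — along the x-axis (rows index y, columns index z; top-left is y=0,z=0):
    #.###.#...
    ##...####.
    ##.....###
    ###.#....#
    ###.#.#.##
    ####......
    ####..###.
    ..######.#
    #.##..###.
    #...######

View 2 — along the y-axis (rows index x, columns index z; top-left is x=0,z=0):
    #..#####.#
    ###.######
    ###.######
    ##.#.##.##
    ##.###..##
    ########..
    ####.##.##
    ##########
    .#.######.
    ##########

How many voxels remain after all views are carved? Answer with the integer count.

full grid |V| = 1000
after view 1 [x-axis, 59 of 100 cells solid] → remaining = 590
after view 2 [y-axis, 82 of 100 cells solid] → remaining = 480

remaining voxels: 480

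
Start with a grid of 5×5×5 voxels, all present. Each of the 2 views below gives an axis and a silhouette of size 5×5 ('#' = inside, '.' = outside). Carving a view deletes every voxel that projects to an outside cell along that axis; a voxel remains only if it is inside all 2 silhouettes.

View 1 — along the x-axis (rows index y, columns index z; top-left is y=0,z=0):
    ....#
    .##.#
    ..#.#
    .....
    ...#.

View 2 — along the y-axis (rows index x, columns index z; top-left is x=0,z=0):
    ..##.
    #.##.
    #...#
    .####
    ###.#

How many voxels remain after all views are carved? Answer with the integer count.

remaining voxels: 22

before carving: 125 voxels (5×5×5)
  1. axis=0 (YZ plane), |mask|=7  ⇒  voxels=35
  2. axis=1 (XZ plane), |mask|=15  ⇒  voxels=22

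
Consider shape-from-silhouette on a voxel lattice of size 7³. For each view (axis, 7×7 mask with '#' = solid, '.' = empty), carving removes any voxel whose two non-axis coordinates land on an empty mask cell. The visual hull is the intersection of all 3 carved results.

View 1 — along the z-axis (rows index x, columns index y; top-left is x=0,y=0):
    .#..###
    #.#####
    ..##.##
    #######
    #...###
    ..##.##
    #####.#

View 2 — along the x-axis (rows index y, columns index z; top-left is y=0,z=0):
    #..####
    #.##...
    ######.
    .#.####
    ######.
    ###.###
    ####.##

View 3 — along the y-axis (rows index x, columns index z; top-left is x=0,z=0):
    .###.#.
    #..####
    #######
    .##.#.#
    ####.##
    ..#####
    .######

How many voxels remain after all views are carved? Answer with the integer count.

remaining voxels: 142

initial block: 7^3 = 343
  1. axis=2 (XY plane), |mask|=35  ⇒  voxels=245
  2. axis=0 (YZ plane), |mask|=37  ⇒  voxels=192
  3. axis=1 (XZ plane), |mask|=37  ⇒  voxels=142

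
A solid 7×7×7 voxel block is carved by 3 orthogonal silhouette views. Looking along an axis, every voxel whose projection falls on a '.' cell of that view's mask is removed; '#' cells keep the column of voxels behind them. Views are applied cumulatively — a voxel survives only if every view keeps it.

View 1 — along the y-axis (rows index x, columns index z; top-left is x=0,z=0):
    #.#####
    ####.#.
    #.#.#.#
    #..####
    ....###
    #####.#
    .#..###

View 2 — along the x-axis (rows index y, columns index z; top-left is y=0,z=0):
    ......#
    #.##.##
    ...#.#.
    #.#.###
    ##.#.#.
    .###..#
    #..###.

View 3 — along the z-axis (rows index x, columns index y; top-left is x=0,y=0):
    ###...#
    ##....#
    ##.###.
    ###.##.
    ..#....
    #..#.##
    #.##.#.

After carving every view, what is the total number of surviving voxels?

start: 7×7×7 = 343 voxels
after view 1 [y-axis, 33 of 49 cells solid] → remaining = 231
after view 2 [x-axis, 25 of 49 cells solid] → remaining = 119
after view 3 [z-axis, 26 of 49 cells solid] → remaining = 62

62 voxels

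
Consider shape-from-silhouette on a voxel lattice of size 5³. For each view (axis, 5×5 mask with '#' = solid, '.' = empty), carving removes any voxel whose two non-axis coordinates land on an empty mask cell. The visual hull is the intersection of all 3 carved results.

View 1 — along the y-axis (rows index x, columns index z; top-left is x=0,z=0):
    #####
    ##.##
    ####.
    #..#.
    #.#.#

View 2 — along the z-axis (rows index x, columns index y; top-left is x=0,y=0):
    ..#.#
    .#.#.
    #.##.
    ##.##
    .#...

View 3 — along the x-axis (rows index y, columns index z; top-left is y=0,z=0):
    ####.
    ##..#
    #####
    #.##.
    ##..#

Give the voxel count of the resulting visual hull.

initial block: 5^3 = 125
  1. axis=1 (XZ plane), |mask|=18  ⇒  voxels=90
  2. axis=2 (XY plane), |mask|=12  ⇒  voxels=41
  3. axis=0 (YZ plane), |mask|=18  ⇒  voxels=32

|visual hull| = 32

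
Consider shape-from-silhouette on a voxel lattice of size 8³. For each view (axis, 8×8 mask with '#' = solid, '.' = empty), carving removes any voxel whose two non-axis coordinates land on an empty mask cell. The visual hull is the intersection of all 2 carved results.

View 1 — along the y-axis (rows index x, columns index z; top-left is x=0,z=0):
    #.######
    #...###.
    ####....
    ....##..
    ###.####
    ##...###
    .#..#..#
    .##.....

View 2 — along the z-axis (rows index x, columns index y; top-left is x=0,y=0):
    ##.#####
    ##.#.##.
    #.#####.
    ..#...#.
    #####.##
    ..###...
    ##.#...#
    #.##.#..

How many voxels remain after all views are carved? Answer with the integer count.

remaining voxels: 181

full grid |V| = 512
[1] y-view keeps 34 columns → grid now 272
[2] z-view keeps 38 columns → grid now 181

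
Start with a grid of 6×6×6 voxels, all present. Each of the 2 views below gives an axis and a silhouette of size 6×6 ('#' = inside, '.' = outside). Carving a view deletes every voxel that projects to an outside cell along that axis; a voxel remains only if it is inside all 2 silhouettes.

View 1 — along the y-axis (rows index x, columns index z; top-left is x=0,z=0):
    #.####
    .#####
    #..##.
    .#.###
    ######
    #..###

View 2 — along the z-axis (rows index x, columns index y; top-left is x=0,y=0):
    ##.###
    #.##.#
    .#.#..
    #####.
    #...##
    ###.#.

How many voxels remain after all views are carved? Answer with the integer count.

start: 6×6×6 = 216 voxels
  1. axis=1 (XZ plane), |mask|=27  ⇒  voxels=162
  2. axis=2 (XY plane), |mask|=23  ⇒  voxels=105

voxel count = 105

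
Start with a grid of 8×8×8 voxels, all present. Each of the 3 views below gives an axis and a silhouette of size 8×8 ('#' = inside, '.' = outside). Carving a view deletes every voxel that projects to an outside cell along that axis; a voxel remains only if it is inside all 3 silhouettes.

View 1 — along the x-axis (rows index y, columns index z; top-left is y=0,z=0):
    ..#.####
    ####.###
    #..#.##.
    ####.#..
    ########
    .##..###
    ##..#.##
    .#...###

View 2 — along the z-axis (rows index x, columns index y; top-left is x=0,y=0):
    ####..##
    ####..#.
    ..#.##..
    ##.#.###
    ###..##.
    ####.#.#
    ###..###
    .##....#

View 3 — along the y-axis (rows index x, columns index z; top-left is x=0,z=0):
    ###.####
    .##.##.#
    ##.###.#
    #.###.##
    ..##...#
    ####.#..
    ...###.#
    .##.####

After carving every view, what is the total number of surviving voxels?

initial block: 8^3 = 512
V1 x: intersect with YZ mask (43 set) -- 344 left
V2 z: intersect with XY mask (40 set) -- 205 left
V3 y: intersect with XZ mask (42 set) -- 129 left

voxel count = 129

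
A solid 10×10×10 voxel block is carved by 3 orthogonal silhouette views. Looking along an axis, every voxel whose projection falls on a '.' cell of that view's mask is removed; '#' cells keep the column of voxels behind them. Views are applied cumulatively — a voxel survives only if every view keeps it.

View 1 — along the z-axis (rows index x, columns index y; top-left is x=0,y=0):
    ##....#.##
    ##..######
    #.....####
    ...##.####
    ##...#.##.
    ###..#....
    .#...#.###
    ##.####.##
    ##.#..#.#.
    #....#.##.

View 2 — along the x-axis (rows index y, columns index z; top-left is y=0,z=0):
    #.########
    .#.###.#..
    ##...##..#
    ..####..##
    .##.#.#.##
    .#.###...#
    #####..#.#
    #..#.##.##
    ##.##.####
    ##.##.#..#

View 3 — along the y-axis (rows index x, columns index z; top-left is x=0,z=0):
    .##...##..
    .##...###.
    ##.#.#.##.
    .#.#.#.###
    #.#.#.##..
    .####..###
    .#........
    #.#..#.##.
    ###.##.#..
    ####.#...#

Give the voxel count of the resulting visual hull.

full grid |V| = 1000
  1. axis=2 (XY plane), |mask|=55  ⇒  voxels=550
  2. axis=0 (YZ plane), |mask|=63  ⇒  voxels=364
  3. axis=1 (XZ plane), |mask|=51  ⇒  voxels=171

171 voxels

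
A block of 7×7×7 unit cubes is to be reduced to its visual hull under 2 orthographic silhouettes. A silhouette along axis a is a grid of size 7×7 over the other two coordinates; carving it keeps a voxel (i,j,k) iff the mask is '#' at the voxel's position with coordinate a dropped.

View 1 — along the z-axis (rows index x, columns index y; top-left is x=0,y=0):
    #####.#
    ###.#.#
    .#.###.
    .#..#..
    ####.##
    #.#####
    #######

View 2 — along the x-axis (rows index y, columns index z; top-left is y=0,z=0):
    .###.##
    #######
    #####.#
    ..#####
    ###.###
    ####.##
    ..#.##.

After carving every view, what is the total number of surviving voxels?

197 voxels

before carving: 343 voxels (7×7×7)
carve view 1 (along z, XY-mask fill 36/49): 252 voxels remain
carve view 2 (along x, YZ-mask fill 38/49): 197 voxels remain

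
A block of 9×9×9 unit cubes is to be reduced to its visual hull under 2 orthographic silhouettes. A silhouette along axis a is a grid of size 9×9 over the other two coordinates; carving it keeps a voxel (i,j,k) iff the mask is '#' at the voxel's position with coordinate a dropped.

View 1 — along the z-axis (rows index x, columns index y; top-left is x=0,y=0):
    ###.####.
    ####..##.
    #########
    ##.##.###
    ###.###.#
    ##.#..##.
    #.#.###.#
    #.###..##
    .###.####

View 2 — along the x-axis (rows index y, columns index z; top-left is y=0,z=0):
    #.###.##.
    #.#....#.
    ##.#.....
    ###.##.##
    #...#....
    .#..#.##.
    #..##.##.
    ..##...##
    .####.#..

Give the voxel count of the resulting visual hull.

initial block: 9^3 = 729
carve view 1 (along z, XY-mask fill 60/81): 540 voxels remain
carve view 2 (along x, YZ-mask fill 39/81): 262 voxels remain

remaining voxels: 262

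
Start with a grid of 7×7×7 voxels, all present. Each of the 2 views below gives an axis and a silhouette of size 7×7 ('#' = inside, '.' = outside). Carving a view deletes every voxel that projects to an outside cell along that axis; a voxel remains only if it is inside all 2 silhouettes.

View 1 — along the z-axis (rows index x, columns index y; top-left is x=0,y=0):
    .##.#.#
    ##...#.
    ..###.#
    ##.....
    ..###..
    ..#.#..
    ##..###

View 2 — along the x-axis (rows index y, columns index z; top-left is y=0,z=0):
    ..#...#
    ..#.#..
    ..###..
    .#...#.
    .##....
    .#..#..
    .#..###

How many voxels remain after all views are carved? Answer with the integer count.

full grid |V| = 343
V1 z: intersect with XY mask (23 set) -- 161 left
V2 x: intersect with YZ mask (17 set) -- 56 left

|visual hull| = 56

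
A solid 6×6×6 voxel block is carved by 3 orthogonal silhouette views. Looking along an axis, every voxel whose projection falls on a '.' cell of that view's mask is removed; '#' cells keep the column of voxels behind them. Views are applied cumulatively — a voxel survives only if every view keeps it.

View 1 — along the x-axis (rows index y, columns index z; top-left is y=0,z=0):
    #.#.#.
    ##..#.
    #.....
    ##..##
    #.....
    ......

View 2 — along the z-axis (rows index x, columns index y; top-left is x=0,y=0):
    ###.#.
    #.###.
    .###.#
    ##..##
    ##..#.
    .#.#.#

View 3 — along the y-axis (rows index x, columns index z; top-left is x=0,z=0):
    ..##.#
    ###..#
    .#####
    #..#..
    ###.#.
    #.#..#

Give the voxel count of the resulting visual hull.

before carving: 216 voxels (6×6×6)
V1 x: intersect with YZ mask (12 set) -- 72 left
V2 z: intersect with XY mask (22 set) -- 46 left
V3 y: intersect with XZ mask (21 set) -- 26 left

26 voxels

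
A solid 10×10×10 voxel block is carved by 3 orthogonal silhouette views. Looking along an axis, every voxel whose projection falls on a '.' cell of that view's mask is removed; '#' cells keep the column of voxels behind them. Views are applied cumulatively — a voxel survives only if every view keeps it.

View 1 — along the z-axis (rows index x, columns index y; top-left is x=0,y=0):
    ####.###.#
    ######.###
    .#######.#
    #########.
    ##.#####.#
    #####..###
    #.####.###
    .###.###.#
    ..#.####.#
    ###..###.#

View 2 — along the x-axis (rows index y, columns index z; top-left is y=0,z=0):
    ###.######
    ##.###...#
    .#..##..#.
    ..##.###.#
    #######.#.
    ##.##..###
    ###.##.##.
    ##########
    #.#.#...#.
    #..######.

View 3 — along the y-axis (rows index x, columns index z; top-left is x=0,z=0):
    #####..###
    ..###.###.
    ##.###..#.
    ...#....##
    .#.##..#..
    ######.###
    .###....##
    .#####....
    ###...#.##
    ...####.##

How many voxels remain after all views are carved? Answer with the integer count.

full grid |V| = 1000
step 1: project along z, AND mask (78/100) → |grid| = 780
step 2: project along x, AND mask (68/100) → |grid| = 542
step 3: project along y, AND mask (58/100) → |grid| = 315

remaining voxels: 315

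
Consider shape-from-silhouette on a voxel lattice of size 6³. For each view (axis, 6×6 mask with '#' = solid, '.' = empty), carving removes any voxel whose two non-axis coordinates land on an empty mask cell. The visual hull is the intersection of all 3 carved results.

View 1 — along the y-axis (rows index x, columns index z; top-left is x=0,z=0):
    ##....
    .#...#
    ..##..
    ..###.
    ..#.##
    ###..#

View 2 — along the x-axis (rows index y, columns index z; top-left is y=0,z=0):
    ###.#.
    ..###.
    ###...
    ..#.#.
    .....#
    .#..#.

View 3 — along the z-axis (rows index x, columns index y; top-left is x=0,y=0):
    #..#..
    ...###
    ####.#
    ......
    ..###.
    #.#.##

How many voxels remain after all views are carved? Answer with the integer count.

before carving: 216 voxels (6×6×6)
  1. axis=1 (XZ plane), |mask|=16  ⇒  voxels=96
  2. axis=0 (YZ plane), |mask|=15  ⇒  voxels=42
  3. axis=2 (XY plane), |mask|=17  ⇒  voxels=21

21 voxels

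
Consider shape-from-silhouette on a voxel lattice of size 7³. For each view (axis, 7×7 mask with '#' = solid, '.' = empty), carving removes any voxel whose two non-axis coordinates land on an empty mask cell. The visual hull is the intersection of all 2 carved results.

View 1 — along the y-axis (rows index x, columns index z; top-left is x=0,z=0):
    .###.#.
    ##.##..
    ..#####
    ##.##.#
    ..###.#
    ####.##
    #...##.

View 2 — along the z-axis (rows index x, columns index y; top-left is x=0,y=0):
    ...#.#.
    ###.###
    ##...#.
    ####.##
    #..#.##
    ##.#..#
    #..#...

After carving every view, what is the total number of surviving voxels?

start: 7×7×7 = 343 voxels
step 1: project along y, AND mask (31/49) → |grid| = 217
step 2: project along z, AND mask (27/49) → |grid| = 123

|visual hull| = 123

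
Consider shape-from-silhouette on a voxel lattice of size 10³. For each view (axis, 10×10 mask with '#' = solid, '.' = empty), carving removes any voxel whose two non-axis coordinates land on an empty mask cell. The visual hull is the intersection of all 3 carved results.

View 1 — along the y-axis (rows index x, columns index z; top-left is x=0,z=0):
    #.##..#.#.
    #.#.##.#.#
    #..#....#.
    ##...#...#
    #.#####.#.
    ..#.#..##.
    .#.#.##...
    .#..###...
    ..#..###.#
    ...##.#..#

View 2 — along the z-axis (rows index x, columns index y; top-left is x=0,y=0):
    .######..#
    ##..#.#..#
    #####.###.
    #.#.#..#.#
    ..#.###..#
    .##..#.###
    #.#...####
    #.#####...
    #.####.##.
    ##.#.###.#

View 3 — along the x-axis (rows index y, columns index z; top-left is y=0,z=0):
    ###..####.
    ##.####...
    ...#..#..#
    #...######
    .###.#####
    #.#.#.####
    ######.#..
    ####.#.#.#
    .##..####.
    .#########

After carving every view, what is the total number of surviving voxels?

voxel count = 187

full grid |V| = 1000
[1] y-view keeps 46 columns → grid now 460
[2] z-view keeps 62 columns → grid now 279
[3] x-view keeps 67 columns → grid now 187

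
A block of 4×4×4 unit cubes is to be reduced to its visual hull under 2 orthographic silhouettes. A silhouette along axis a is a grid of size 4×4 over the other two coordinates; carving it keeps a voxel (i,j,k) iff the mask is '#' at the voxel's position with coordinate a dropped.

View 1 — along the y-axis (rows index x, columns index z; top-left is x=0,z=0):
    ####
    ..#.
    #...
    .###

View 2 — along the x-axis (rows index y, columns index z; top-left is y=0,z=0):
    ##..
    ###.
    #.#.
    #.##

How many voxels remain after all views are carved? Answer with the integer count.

remaining voxels: 23

initial block: 4^3 = 64
V1 y: intersect with XZ mask (9 set) -- 36 left
V2 x: intersect with YZ mask (10 set) -- 23 left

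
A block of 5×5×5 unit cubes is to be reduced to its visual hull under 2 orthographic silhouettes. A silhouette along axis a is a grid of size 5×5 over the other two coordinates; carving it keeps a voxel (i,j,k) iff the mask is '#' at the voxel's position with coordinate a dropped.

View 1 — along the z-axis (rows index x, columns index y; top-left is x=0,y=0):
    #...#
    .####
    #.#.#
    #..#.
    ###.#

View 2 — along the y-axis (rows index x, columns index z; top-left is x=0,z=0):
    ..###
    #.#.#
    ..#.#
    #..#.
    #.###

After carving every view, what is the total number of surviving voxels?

full grid |V| = 125
after view 1 [z-axis, 15 of 25 cells solid] → remaining = 75
after view 2 [y-axis, 14 of 25 cells solid] → remaining = 44

|visual hull| = 44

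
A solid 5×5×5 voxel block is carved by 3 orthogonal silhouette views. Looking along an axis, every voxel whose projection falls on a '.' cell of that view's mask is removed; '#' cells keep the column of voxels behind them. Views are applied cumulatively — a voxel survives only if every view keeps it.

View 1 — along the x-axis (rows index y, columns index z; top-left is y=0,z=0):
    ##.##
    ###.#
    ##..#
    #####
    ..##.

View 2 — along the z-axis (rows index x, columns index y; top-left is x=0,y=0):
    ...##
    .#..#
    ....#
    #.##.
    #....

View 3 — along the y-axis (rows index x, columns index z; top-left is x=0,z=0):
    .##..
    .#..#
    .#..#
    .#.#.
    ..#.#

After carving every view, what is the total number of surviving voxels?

start: 5×5×5 = 125 voxels
carve view 1 (along x, YZ-mask fill 18/25): 90 voxels remain
carve view 2 (along z, XY-mask fill 9/25): 31 voxels remain
carve view 3 (along y, XZ-mask fill 10/25): 11 voxels remain

|visual hull| = 11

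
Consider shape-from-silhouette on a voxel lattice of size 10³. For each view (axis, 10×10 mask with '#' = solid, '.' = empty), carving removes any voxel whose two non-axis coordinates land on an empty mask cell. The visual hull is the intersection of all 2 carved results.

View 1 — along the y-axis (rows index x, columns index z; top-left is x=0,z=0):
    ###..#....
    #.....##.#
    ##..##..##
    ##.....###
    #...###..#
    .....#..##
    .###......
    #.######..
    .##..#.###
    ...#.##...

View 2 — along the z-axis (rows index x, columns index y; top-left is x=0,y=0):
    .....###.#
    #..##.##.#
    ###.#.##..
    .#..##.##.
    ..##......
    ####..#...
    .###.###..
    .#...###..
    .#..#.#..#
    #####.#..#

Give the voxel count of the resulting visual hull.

|visual hull| = 217

start: 10×10×10 = 1000 voxels
[1] y-view keeps 46 columns → grid now 460
[2] z-view keeps 49 columns → grid now 217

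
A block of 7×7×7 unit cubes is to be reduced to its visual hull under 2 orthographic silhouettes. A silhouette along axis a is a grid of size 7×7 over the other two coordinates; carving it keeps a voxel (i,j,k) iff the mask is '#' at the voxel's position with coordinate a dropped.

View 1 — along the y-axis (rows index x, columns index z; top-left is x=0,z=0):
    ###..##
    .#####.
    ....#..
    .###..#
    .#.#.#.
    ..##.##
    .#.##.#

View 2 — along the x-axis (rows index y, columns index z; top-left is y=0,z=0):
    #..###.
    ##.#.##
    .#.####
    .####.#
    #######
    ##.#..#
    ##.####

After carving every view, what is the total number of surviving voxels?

initial block: 7^3 = 343
  1. axis=1 (XZ plane), |mask|=26  ⇒  voxels=182
  2. axis=0 (YZ plane), |mask|=36  ⇒  voxels=137

137 voxels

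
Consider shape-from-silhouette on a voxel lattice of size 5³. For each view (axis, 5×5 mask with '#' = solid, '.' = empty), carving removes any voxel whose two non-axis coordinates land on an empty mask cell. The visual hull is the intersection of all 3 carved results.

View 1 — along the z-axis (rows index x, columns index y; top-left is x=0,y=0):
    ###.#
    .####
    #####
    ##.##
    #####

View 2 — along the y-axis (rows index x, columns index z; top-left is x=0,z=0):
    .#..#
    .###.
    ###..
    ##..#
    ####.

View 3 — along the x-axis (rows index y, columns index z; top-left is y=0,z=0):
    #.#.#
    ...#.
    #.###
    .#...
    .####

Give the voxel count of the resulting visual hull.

|visual hull| = 33

initial block: 5^3 = 125
carve view 1 (along z, XY-mask fill 22/25): 110 voxels remain
carve view 2 (along y, XZ-mask fill 15/25): 67 voxels remain
carve view 3 (along x, YZ-mask fill 13/25): 33 voxels remain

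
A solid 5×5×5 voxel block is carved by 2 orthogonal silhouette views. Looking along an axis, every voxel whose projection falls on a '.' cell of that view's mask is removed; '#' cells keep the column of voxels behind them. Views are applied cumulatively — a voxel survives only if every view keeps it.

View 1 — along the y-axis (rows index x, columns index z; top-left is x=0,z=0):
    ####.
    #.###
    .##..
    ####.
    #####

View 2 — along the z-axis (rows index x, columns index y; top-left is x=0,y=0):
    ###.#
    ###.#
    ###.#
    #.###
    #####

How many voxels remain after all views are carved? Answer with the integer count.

81 voxels

start: 5×5×5 = 125 voxels
step 1: project along y, AND mask (19/25) → |grid| = 95
step 2: project along z, AND mask (21/25) → |grid| = 81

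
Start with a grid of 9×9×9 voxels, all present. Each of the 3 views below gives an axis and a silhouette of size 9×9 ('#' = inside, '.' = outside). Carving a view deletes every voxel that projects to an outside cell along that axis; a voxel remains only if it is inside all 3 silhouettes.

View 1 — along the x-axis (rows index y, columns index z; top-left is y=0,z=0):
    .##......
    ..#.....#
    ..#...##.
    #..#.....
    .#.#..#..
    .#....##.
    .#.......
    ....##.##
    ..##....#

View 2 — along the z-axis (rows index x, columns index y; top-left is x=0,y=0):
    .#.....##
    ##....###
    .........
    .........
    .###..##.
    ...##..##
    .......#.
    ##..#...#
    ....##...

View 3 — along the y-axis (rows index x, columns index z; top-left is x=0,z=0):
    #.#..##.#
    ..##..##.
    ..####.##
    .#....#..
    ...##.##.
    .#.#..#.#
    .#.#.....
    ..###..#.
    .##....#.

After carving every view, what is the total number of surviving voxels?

remaining voxels: 31

initial block: 9^3 = 729
step 1: project along x, AND mask (23/81) → |grid| = 207
step 2: project along z, AND mask (24/81) → |grid| = 65
step 3: project along y, AND mask (34/81) → |grid| = 31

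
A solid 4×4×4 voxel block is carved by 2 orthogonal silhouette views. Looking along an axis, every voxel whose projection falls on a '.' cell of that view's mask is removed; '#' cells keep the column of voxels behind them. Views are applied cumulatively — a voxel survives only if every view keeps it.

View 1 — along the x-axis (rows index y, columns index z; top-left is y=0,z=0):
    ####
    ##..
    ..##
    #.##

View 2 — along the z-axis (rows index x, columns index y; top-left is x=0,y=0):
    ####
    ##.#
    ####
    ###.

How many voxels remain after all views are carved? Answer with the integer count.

|visual hull| = 39

start: 4×4×4 = 64 voxels
step 1: project along x, AND mask (11/16) → |grid| = 44
step 2: project along z, AND mask (14/16) → |grid| = 39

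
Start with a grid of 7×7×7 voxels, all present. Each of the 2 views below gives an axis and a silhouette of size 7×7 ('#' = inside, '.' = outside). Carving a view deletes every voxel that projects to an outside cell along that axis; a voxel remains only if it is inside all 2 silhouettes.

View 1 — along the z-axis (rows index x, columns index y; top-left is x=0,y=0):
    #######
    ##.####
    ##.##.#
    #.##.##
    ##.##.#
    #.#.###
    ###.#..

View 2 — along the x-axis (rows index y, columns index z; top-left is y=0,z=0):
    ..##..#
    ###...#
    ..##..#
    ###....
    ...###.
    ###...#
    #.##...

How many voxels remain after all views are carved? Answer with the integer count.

120 voxels

before carving: 343 voxels (7×7×7)
  1. axis=2 (XY plane), |mask|=37  ⇒  voxels=259
  2. axis=0 (YZ plane), |mask|=23  ⇒  voxels=120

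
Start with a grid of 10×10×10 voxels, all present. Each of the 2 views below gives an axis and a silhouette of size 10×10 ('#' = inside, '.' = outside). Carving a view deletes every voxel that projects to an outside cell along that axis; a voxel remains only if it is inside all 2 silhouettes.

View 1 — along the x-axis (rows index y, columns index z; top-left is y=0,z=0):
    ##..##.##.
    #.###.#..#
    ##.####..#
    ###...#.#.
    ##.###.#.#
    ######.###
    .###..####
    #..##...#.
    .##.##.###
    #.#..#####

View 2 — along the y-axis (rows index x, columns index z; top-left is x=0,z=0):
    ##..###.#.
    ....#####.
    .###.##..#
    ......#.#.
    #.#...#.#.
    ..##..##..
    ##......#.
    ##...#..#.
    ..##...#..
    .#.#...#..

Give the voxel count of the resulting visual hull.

256 voxels

before carving: 1000 voxels (10×10×10)
carve view 1 (along x, YZ-mask fill 65/100): 650 voxels remain
carve view 2 (along y, XZ-mask fill 40/100): 256 voxels remain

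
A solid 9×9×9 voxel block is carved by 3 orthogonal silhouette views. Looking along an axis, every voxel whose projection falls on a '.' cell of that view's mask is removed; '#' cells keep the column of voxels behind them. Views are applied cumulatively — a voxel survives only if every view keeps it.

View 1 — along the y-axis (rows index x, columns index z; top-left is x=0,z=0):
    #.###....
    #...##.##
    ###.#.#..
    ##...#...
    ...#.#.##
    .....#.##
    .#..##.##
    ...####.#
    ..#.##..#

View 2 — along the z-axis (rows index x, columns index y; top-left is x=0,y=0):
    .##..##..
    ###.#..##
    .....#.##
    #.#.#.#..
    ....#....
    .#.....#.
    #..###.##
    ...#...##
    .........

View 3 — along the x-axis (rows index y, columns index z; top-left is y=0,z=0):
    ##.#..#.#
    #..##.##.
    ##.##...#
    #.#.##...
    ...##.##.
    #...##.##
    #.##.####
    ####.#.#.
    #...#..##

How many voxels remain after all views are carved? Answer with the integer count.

before carving: 729 voxels (9×9×9)
V1 y: intersect with XZ mask (38 set) -- 342 left
V2 z: intersect with XY mask (29 set) -- 128 left
V3 x: intersect with YZ mask (45 set) -- 68 left

voxel count = 68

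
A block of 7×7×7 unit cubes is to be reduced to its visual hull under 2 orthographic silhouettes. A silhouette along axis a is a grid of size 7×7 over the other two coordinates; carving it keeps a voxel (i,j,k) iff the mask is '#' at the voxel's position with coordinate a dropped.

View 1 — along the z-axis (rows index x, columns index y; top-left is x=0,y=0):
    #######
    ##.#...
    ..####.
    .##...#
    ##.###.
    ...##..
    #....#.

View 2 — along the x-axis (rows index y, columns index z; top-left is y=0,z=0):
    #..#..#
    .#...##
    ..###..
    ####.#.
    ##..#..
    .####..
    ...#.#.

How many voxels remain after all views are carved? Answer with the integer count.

full grid |V| = 343
after view 1 [z-axis, 26 of 49 cells solid] → remaining = 182
after view 2 [x-axis, 23 of 49 cells solid] → remaining = 90

voxel count = 90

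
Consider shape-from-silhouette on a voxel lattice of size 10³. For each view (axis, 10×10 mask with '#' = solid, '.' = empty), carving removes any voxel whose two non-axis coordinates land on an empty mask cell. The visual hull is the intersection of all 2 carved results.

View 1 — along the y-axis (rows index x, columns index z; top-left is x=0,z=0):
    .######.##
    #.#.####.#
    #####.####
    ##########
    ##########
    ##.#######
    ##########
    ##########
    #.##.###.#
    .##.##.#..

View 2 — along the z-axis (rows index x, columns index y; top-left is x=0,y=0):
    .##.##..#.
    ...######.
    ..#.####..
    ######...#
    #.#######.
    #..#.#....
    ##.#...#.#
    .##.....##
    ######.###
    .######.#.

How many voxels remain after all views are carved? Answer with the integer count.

voxel count = 492

initial block: 10^3 = 1000
[1] y-view keeps 85 columns → grid now 850
[2] z-view keeps 59 columns → grid now 492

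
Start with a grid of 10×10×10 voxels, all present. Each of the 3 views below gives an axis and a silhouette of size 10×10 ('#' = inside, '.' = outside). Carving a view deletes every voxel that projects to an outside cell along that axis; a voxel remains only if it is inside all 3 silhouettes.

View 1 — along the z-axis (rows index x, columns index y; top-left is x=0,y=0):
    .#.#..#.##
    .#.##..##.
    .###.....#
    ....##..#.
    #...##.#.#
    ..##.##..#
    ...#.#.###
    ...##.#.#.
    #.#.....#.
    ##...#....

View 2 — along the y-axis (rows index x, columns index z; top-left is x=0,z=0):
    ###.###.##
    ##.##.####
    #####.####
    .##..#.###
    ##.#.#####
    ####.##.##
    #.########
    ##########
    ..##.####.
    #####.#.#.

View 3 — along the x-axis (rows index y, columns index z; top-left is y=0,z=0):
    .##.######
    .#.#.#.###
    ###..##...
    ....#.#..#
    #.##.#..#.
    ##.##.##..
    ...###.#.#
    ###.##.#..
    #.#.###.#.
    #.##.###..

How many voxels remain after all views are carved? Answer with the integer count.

remaining voxels: 176

start: 10×10×10 = 1000 voxels
V1 z: intersect with XY mask (42 set) -- 420 left
V2 y: intersect with XZ mask (79 set) -- 338 left
V3 x: intersect with YZ mask (56 set) -- 176 left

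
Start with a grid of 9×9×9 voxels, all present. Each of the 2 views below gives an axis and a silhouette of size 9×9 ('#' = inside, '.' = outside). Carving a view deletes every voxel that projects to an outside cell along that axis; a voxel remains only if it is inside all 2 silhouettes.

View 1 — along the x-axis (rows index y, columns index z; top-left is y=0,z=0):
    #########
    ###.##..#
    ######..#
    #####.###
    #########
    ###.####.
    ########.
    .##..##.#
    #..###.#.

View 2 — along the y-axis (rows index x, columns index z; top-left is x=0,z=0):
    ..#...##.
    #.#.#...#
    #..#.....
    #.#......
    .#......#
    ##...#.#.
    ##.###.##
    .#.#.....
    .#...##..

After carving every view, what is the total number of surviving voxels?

voxel count = 210

before carving: 729 voxels (9×9×9)
  1. axis=0 (YZ plane), |mask|=64  ⇒  voxels=576
  2. axis=1 (XZ plane), |mask|=29  ⇒  voxels=210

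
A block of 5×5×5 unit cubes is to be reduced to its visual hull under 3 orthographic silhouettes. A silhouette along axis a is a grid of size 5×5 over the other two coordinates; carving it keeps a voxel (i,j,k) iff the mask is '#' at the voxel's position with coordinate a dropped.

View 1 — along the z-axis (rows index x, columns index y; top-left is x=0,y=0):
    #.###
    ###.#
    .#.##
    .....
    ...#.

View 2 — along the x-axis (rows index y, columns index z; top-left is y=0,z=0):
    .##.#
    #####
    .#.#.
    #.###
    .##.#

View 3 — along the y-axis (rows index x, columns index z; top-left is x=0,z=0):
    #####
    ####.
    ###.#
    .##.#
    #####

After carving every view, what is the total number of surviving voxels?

full grid |V| = 125
carve view 1 (along z, XY-mask fill 12/25): 60 voxels remain
carve view 2 (along x, YZ-mask fill 17/25): 41 voxels remain
carve view 3 (along y, XZ-mask fill 21/25): 36 voxels remain

voxel count = 36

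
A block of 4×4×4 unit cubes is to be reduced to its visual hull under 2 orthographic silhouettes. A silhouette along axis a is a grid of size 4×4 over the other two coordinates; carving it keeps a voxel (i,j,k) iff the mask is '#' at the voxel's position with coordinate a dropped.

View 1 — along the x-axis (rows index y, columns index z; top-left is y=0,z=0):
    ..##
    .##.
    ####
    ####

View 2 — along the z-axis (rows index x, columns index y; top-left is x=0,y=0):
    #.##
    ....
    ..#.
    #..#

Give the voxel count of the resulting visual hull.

|visual hull| = 20

start: 4×4×4 = 64 voxels
after view 1 [x-axis, 12 of 16 cells solid] → remaining = 48
after view 2 [z-axis, 6 of 16 cells solid] → remaining = 20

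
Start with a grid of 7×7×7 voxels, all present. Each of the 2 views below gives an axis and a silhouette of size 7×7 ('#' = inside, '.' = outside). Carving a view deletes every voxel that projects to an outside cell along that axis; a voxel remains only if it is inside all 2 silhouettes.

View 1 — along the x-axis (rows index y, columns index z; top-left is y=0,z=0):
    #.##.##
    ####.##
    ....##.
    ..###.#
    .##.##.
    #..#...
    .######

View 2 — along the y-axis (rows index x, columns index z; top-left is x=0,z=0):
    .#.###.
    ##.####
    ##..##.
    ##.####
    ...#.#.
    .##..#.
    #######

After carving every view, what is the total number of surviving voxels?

|visual hull| = 132

initial block: 7^3 = 343
step 1: project along x, AND mask (29/49) → |grid| = 203
step 2: project along y, AND mask (32/49) → |grid| = 132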